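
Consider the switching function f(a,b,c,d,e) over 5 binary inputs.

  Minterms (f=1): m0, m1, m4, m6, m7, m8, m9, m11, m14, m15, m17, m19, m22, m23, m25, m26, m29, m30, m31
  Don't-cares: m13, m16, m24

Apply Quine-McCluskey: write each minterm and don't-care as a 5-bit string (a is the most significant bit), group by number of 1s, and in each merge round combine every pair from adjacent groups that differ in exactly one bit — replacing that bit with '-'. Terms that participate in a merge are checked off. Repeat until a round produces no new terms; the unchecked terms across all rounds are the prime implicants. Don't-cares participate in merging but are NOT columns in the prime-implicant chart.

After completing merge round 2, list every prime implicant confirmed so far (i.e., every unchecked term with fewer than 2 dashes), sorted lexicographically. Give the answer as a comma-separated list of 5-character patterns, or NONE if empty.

[col 0] 00000*, 00001*, 00100*, 00110*, 00111*, 01000*, 01001*, 01011*, 01101*, 01110*, 01111*, 10000*, 10001*, 10011*, 10110*, 10111*, 11000*, 11001*, 11010*, 11101*, 11110*, 11111*
[col 1] -0000*, -0001*, -0110*, -0111*, -1000*, -1001*, -1101*, -1110*, -1111*, 0-000*, 0-001*, 0-110*, 0-111*, 00-00, 0000-*, 001-0, 0011-*, 01-01*, 01-11*, 010-1*, 0100-*, 011-1*, 0111-*, 1-000*, 1-001*, 1-110*, 1-111*, 10-11, 100-1, 1000-*, 1011-*, 11-01*, 11-10, 110-0, 1100-*, 111-1*, 1111-*
[col 2] --000*, --001*, --110*, --111*, -000-*, -011-*, -1-01, -100-*, -11-1, -111-*, 0-00-*, 0-11-*, 01--1, 1-00-*, 1-11-*
[col 3] --00-, --11-
Prime implicants: --00-, --11-, -1-01, -11-1, 00-00, 001-0, 01--1, 10-11, 100-1, 11-10, 110-0

00-00, 001-0, 10-11, 100-1, 11-10, 110-0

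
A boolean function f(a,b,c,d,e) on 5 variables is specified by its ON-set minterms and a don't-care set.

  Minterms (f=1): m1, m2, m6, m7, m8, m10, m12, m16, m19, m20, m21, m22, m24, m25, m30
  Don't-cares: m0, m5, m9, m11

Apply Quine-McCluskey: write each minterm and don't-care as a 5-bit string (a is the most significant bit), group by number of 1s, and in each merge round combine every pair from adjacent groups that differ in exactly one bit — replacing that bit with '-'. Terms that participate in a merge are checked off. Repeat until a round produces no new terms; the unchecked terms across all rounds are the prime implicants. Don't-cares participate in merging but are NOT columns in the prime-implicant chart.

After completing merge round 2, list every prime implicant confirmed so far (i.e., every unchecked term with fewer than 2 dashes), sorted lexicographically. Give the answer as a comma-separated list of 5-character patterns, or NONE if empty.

[col 0] 00000*, 00001*, 00010*, 00101*, 00110*, 00111*, 01000*, 01001*, 01010*, 01011*, 01100*, 10000*, 10011, 10100*, 10101*, 10110*, 11000*, 11001*, 11110*
[col 1] -0000*, -0101, -0110, -1000*, -1001*, 0-000*, 0-001*, 0-010*, 00-01, 00-10, 000-0*, 0000-*, 001-1, 0011-, 01-00, 010-0*, 010-1*, 0100-*, 0101-*, 1-000*, 1-110, 10-00, 101-0, 1010-, 1100-*
[col 2] --000, -100-, 0-0-0, 0-00-, 010--
Prime implicants: --000, -0101, -0110, -100-, 0-0-0, 0-00-, 00-01, 00-10, 001-1, 0011-, 01-00, 010--, 1-110, 10-00, 10011, 101-0, 1010-

-0101, -0110, 00-01, 00-10, 001-1, 0011-, 01-00, 1-110, 10-00, 10011, 101-0, 1010-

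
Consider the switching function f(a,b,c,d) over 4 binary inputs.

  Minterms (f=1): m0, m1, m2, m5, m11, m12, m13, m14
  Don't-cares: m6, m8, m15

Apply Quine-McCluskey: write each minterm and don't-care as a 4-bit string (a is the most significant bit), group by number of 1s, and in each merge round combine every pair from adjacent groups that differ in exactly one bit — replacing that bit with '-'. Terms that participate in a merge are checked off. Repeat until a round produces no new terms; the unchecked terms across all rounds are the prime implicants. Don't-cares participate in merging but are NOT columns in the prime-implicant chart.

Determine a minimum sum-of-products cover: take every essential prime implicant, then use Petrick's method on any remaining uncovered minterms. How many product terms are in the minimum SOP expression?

4

[col 0] 0000*, 0001*, 0010*, 0101*, 0110*, 1000*, 1011*, 1100*, 1101*, 1110*, 1111*
[col 1] -000, -101, -110, 0-01, 0-10, 00-0, 000-, 1-00, 1-11, 11-0*, 11-1*, 110-*, 111-*
[col 2] 11--
Prime implicants: -000, -101, -110, 0-01, 0-10, 00-0, 000-, 1-00, 1-11, 11--
PI chart (minterm → PIs covering it):
  0 | -000,00-0,000-
  1 | 0-01,000-
  2 | 0-10,00-0
  5 | -101,0-01
  11 | 1-11  (sole → essential)
  12 | 1-00,11--
  13 | -101,11--
  14 | -110,11--
Essential prime implicants: 1-11
Petrick residual → 0-01, 00-0, 11--
Minimum SOP uses 4 PIs: a'c'd + a'b'd' + acd + ab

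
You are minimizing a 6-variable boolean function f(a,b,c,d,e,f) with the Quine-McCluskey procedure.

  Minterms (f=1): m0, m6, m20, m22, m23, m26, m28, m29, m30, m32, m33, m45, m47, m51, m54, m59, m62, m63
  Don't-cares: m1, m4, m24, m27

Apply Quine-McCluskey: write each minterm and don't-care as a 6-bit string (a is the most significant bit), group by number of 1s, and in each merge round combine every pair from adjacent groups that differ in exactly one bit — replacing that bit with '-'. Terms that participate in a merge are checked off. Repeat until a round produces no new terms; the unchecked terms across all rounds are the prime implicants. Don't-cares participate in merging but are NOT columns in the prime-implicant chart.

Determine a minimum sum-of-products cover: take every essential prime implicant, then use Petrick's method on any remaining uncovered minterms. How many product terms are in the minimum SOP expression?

Round 0: 000000✓ 000001✓ 000100✓ 000110✓ 010100✓ 010110✓ 010111✓ 011000✓ 011010✓ 011011✓ 011100✓ 011101✓ 011110✓ 100000✓ 100001✓ 101101✓ 101111✓ 110011✓ 110110✓ 111011✓ 111110✓ 111111✓
Round 1: -00000✓ -00001✓ -10110✓ -11011 -11110✓ 0-0100✓ 0-0110✓ 000-00 00000-✓ 0001-0✓ 01-100✓ 01-110✓ 0101-0✓ 01011- 011-00✓ 011-10✓ 0110-0✓ 01101- 0111-0✓ 01110- 1-1111 10000-✓ 1011-1 11-011 11-110✓ 111-11 11111-
Round 2: -0000- -1-110 0-01-0 01-1-0 011--0
PIs = {-0000-, -1-110, -11011, 0-01-0, 000-00, 01-1-0, 01011-, 011--0, 01101-, 01110-, 1-1111, 1011-1, 11-011, 111-11, 11111-}
Coverage chart:
  m0: -0000-,000-00
  m6: 0-01-0 ←essential
  m20: 0-01-0,01-1-0
  m22: -1-110,0-01-0,01-1-0,01011-
  m23: 01011- ←essential
  m26: 011--0,01101-
  m28: 01-1-0,011--0,01110-
  m29: 01110- ←essential
  m30: -1-110,01-1-0,011--0
  m32: -0000- ←essential
  m33: -0000- ←essential
  m45: 1011-1 ←essential
  m47: 1-1111,1011-1
  m51: 11-011 ←essential
  m54: -1-110 ←essential
  m59: -11011,11-011,111-11
  m62: -1-110,11111-
  m63: 1-1111,111-11,11111-
Essential: -0000-, -1-110, 0-01-0, 01011-, 01110-, 1011-1, 11-011
Petrick residual → 011--0, 1-1111
Min cover (9 terms): b'c'd'e' + bdef' + a'c'df' + a'bc'de + a'bcf' + a'bcde' + acdef + ab'cdf + abd'ef

9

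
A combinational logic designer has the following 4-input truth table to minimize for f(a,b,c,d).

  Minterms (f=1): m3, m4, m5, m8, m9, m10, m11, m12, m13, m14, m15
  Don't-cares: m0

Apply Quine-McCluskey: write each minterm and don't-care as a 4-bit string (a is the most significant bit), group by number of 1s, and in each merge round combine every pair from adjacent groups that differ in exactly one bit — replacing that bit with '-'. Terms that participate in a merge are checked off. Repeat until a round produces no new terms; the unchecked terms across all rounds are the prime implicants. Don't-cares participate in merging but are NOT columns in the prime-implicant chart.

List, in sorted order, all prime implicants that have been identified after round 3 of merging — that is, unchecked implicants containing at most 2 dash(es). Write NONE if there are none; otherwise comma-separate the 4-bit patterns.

--00, -011, -10-

Round 0: 0000✓ 0011✓ 0100✓ 0101✓ 1000✓ 1001✓ 1010✓ 1011✓ 1100✓ 1101✓ 1110✓ 1111✓
Round 1: -000✓ -011 -100✓ -101✓ 0-00✓ 010-✓ 1-00✓ 1-01✓ 1-10✓ 1-11✓ 10-0✓ 10-1✓ 100-✓ 101-✓ 11-0✓ 11-1✓ 110-✓ 111-✓
Round 2: --00 -10- 1--0✓ 1--1✓ 1-0-✓ 1-1-✓ 10--✓ 11--✓
Round 3: 1---
PIs = {--00, -011, -10-, 1---}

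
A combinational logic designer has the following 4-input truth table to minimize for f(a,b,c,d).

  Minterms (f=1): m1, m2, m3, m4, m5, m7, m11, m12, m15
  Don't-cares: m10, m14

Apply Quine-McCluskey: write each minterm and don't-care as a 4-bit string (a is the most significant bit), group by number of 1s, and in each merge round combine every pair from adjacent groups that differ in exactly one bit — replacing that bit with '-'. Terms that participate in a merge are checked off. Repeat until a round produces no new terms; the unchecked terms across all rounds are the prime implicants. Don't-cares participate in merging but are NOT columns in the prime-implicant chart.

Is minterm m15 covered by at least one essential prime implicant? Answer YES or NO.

NO

size-2^0 implicants → 0001(✓)  0010(✓)  0011(✓)  0100(✓)  0101(✓)  0111(✓)  1010(✓)  1011(✓)  1100(✓)  1110(✓)  1111(✓)
size-2^1 implicants → -010(✓)  -011(✓)  -100  -111(✓)  0-01(✓)  0-11(✓)  00-1(✓)  001-(✓)  01-1(✓)  010-  1-10(✓)  1-11(✓)  101-(✓)  11-0  111-(✓)
size-2^2 implicants → --11  -01-  0--1  1-1-
Unchecked terms (primes): --11, -01-, -100, 0--1, 010-, 1-1-, 11-0
Minterm coverage:
  m1 ⊆ 0--1 [E]
  m2 ⊆ -01- [E]
  m3 ⊆ --11,-01-,0--1
  m4 ⊆ -100,010-
  m5 ⊆ 0--1,010-
  m7 ⊆ --11,0--1
  m11 ⊆ --11,-01-,1-1-
  m12 ⊆ -100,11-0
  m15 ⊆ --11,1-1-
E = {-01-, 0--1}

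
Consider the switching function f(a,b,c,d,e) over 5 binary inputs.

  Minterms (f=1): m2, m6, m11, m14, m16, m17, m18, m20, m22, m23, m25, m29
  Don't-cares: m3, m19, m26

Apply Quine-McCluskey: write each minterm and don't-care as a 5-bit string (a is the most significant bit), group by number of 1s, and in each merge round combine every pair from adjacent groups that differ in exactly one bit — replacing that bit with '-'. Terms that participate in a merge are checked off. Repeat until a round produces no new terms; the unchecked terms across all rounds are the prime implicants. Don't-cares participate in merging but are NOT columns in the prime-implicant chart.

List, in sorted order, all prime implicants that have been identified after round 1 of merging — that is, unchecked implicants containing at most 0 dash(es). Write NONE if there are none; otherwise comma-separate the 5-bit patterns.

size-2^0 implicants → 00010(✓)  00011(✓)  00110(✓)  01011(✓)  01110(✓)  10000(✓)  10001(✓)  10010(✓)  10011(✓)  10100(✓)  10110(✓)  10111(✓)  11001(✓)  11010(✓)  11101(✓)
size-2^1 implicants → -0010(✓)  -0011(✓)  -0110(✓)  0-011  0-110  00-10(✓)  0001-(✓)  1-001  1-010  10-00(✓)  10-10(✓)  10-11(✓)  100-0(✓)  100-1(✓)  1000-(✓)  1001-(✓)  101-0(✓)  1011-(✓)  11-01
size-2^2 implicants → -0-10  -001-  10--0  10-1-  100--
Unchecked terms (primes): -0-10, -001-, 0-011, 0-110, 1-001, 1-010, 10--0, 10-1-, 100--, 11-01

NONE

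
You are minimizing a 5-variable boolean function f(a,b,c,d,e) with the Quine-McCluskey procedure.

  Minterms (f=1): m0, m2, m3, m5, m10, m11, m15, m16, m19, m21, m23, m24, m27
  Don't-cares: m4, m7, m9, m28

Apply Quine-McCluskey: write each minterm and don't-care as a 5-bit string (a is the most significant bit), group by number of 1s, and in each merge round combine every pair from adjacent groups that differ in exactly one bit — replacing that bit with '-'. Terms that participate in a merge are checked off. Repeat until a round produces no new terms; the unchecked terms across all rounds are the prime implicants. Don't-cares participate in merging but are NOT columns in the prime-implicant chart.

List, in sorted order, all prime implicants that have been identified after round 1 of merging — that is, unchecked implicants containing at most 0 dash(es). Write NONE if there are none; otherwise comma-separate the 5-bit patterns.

[col 0] 00000*, 00010*, 00011*, 00100*, 00101*, 00111*, 01001*, 01010*, 01011*, 01111*, 10000*, 10011*, 10101*, 10111*, 11000*, 11011*, 11100*
[col 1] -0000, -0011*, -0101*, -0111*, -1011*, 0-010*, 0-011*, 0-111*, 00-00, 00-11*, 000-0, 0001-*, 001-1*, 0010-, 01-11*, 010-1, 0101-*, 1-000, 1-011*, 10-11*, 101-1*, 11-00
[col 2] --011, -0-11, -01-1, 0--11, 0-01-
Prime implicants: --011, -0-11, -0000, -01-1, 0--11, 0-01-, 00-00, 000-0, 0010-, 010-1, 1-000, 11-00

NONE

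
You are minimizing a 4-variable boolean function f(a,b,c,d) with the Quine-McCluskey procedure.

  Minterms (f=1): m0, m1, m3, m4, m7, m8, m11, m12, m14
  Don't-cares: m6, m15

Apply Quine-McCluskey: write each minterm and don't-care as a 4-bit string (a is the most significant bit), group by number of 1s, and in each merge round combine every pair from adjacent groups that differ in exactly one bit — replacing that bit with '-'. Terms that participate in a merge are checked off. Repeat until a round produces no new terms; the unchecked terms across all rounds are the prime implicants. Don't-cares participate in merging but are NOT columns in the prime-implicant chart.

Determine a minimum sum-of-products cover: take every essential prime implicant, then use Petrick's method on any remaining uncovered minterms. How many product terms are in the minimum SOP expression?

size-2^0 implicants → 0000(✓)  0001(✓)  0011(✓)  0100(✓)  0110(✓)  0111(✓)  1000(✓)  1011(✓)  1100(✓)  1110(✓)  1111(✓)
size-2^1 implicants → -000(✓)  -011(✓)  -100(✓)  -110(✓)  -111(✓)  0-00(✓)  0-11(✓)  00-1  000-  01-0(✓)  011-(✓)  1-00(✓)  1-11(✓)  11-0(✓)  111-(✓)
size-2^2 implicants → --00  --11  -1-0  -11-
Unchecked terms (primes): --00, --11, -1-0, -11-, 00-1, 000-
Minterm coverage:
  m0 ⊆ --00,000-
  m1 ⊆ 00-1,000-
  m3 ⊆ --11,00-1
  m4 ⊆ --00,-1-0
  m7 ⊆ --11,-11-
  m8 ⊆ --00 [E]
  m11 ⊆ --11 [E]
  m12 ⊆ --00,-1-0
  m14 ⊆ -1-0,-11-
E = {--00, --11}
Petrick residual → -1-0, 00-1
Cover = c'd' + cd + bd' + a'b'd  |cover|=4

4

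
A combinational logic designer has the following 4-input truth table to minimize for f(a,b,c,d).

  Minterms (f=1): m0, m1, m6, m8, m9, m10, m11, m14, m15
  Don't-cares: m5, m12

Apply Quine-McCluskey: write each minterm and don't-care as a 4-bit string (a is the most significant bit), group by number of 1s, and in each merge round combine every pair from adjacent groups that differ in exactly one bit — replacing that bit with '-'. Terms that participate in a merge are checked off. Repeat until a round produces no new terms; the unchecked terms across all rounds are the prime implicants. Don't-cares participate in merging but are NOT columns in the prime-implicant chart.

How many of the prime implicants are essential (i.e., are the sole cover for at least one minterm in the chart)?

3

size-2^0 implicants → 0000(✓)  0001(✓)  0101(✓)  0110(✓)  1000(✓)  1001(✓)  1010(✓)  1011(✓)  1100(✓)  1110(✓)  1111(✓)
size-2^1 implicants → -000(✓)  -001(✓)  -110  0-01  000-(✓)  1-00(✓)  1-10(✓)  1-11(✓)  10-0(✓)  10-1(✓)  100-(✓)  101-(✓)  11-0(✓)  111-(✓)
size-2^2 implicants → -00-  1--0  1-1-  10--
Unchecked terms (primes): -00-, -110, 0-01, 1--0, 1-1-, 10--
Minterm coverage:
  m0 ⊆ -00- [E]
  m1 ⊆ -00-,0-01
  m6 ⊆ -110 [E]
  m8 ⊆ -00-,1--0,10--
  m9 ⊆ -00-,10--
  m10 ⊆ 1--0,1-1-,10--
  m11 ⊆ 1-1-,10--
  m14 ⊆ -110,1--0,1-1-
  m15 ⊆ 1-1- [E]
E = {-00-, -110, 1-1-}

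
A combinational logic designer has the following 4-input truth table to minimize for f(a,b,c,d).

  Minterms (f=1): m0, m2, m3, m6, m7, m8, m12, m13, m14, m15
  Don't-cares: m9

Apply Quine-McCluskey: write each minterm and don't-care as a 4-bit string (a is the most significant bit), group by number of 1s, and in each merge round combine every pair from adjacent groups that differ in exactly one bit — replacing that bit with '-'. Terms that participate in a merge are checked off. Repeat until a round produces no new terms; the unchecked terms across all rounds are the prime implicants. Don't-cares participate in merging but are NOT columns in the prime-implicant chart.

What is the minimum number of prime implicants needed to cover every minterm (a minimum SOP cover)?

Round 0: 0000✓ 0010✓ 0011✓ 0110✓ 0111✓ 1000✓ 1001✓ 1100✓ 1101✓ 1110✓ 1111✓
Round 1: -000 -110✓ -111✓ 0-10✓ 0-11✓ 00-0 001-✓ 011-✓ 1-00✓ 1-01✓ 100-✓ 11-0✓ 11-1✓ 110-✓ 111-✓
Round 2: -11- 0-1- 1-0- 11--
PIs = {-000, -11-, 0-1-, 00-0, 1-0-, 11--}
Coverage chart:
  m0: -000,00-0
  m2: 0-1-,00-0
  m3: 0-1- ←essential
  m6: -11-,0-1-
  m7: -11-,0-1-
  m8: -000,1-0-
  m12: 1-0-,11--
  m13: 1-0-,11--
  m14: -11-,11--
  m15: -11-,11--
Essential: 0-1-
Petrick residual → -000, 11--
Min cover (3 terms): b'c'd' + a'c + ab

3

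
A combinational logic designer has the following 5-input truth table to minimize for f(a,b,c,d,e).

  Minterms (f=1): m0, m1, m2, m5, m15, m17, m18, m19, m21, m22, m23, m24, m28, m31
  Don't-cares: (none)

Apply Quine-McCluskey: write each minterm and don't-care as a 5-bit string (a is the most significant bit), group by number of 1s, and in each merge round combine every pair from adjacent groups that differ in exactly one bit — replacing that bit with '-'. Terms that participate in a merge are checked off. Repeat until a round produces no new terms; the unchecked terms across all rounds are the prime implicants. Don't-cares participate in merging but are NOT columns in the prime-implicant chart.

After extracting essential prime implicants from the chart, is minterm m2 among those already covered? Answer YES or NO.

Round 0: 00000✓ 00001✓ 00010✓ 00101✓ 01111✓ 10001✓ 10010✓ 10011✓ 10101✓ 10110✓ 10111✓ 11000✓ 11100✓ 11111✓
Round 1: -0001✓ -0010 -0101✓ -1111 00-01✓ 000-0 0000- 1-111 10-01✓ 10-10✓ 10-11✓ 100-1✓ 1001-✓ 101-1✓ 1011-✓ 11-00
Round 2: -0-01 10--1 10-1-
PIs = {-0-01, -0010, -1111, 000-0, 0000-, 1-111, 10--1, 10-1-, 11-00}
Coverage chart:
  m0: 000-0,0000-
  m1: -0-01,0000-
  m2: -0010,000-0
  m5: -0-01 ←essential
  m15: -1111 ←essential
  m17: -0-01,10--1
  m18: -0010,10-1-
  m19: 10--1,10-1-
  m21: -0-01,10--1
  m22: 10-1- ←essential
  m23: 1-111,10--1,10-1-
  m24: 11-00 ←essential
  m28: 11-00 ←essential
  m31: -1111,1-111
Essential: -0-01, -1111, 10-1-, 11-00

NO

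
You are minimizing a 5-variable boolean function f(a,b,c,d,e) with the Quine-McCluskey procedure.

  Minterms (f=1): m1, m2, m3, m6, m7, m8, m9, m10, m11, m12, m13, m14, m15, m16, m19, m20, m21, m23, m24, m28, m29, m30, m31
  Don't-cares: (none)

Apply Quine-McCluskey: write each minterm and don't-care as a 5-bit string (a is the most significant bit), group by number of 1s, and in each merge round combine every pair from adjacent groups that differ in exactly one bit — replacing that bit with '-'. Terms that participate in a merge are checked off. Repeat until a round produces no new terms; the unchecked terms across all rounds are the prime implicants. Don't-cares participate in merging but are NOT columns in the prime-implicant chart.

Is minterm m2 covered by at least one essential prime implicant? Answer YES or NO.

YES

size-2^0 implicants → 00001(✓)  00010(✓)  00011(✓)  00110(✓)  00111(✓)  01000(✓)  01001(✓)  01010(✓)  01011(✓)  01100(✓)  01101(✓)  01110(✓)  01111(✓)  10000(✓)  10011(✓)  10100(✓)  10101(✓)  10111(✓)  11000(✓)  11100(✓)  11101(✓)  11110(✓)  11111(✓)
size-2^1 implicants → -0011(✓)  -0111(✓)  -1000(✓)  -1100(✓)  -1101(✓)  -1110(✓)  -1111(✓)  0-001(✓)  0-010(✓)  0-011(✓)  0-110(✓)  0-111(✓)  00-10(✓)  00-11(✓)  000-1(✓)  0001-(✓)  0011-(✓)  01-00(✓)  01-01(✓)  01-10(✓)  01-11(✓)  010-0(✓)  010-1(✓)  0100-(✓)  0101-(✓)  011-0(✓)  011-1(✓)  0110-(✓)  0111-(✓)  1-000(✓)  1-100(✓)  1-101(✓)  1-111(✓)  10-00(✓)  10-11(✓)  101-1(✓)  1010-(✓)  11-00(✓)  111-0(✓)  111-1(✓)  1110-(✓)  1111-(✓)
size-2^2 implicants → --111  -0-11  -1-00  -11-0(✓)  -11-1(✓)  -110-(✓)  -111-(✓)  0--10(✓)  0--11(✓)  0-0-1  0-01-(✓)  0-11-(✓)  00-1-(✓)  01--0(✓)  01--1(✓)  01-0-(✓)  01-1-(✓)  010--(✓)  011--(✓)  1--00  1-1-1  1-10-  111--(✓)
size-2^3 implicants → -11--  0--1-  01---
Unchecked terms (primes): --111, -0-11, -1-00, -11--, 0--1-, 0-0-1, 01---, 1--00, 1-1-1, 1-10-
Minterm coverage:
  m1 ⊆ 0-0-1 [E]
  m2 ⊆ 0--1- [E]
  m3 ⊆ -0-11,0--1-,0-0-1
  m6 ⊆ 0--1- [E]
  m7 ⊆ --111,-0-11,0--1-
  m8 ⊆ -1-00,01---
  m9 ⊆ 0-0-1,01---
  m10 ⊆ 0--1-,01---
  m11 ⊆ 0--1-,0-0-1,01---
  m12 ⊆ -1-00,-11--,01---
  m13 ⊆ -11--,01---
  m14 ⊆ -11--,0--1-,01---
  m15 ⊆ --111,-11--,0--1-,01---
  m16 ⊆ 1--00 [E]
  m19 ⊆ -0-11 [E]
  m20 ⊆ 1--00,1-10-
  m21 ⊆ 1-1-1,1-10-
  m23 ⊆ --111,-0-11,1-1-1
  m24 ⊆ -1-00,1--00
  m28 ⊆ -1-00,-11--,1--00,1-10-
  m29 ⊆ -11--,1-1-1,1-10-
  m30 ⊆ -11-- [E]
  m31 ⊆ --111,-11--,1-1-1
E = {-0-11, -11--, 0--1-, 0-0-1, 1--00}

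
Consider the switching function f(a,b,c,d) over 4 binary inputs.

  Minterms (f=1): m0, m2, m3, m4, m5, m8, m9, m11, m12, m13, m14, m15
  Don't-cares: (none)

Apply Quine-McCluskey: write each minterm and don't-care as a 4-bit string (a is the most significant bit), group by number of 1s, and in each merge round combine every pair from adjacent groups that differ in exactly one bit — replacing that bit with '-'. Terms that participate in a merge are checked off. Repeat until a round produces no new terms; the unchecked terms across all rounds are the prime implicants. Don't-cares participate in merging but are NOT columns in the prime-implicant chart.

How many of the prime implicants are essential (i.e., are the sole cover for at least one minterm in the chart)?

[col 0] 0000*, 0010*, 0011*, 0100*, 0101*, 1000*, 1001*, 1011*, 1100*, 1101*, 1110*, 1111*
[col 1] -000*, -011, -100*, -101*, 0-00*, 00-0, 001-, 010-*, 1-00*, 1-01*, 1-11*, 10-1*, 100-*, 11-0*, 11-1*, 110-*, 111-*
[col 2] --00, -10-, 1--1, 1-0-, 11--
Prime implicants: --00, -011, -10-, 00-0, 001-, 1--1, 1-0-, 11--
PI chart (minterm → PIs covering it):
  0 | --00,00-0
  2 | 00-0,001-
  3 | -011,001-
  4 | --00,-10-
  5 | -10-  (sole → essential)
  8 | --00,1-0-
  9 | 1--1,1-0-
  11 | -011,1--1
  12 | --00,-10-,1-0-,11--
  13 | -10-,1--1,1-0-,11--
  14 | 11--  (sole → essential)
  15 | 1--1,11--
Essential prime implicants: -10-, 11--

2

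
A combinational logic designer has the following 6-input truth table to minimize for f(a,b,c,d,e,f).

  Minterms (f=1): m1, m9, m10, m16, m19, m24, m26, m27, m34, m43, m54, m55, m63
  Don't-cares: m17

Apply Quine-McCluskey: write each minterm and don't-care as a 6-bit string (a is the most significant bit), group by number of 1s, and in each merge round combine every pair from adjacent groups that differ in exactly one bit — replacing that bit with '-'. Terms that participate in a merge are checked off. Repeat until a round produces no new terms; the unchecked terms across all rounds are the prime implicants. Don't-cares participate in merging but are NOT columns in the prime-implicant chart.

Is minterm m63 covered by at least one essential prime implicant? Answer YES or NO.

size-2^0 implicants → 000001(✓)  001001(✓)  001010(✓)  010000(✓)  010001(✓)  010011(✓)  011000(✓)  011010(✓)  011011(✓)  100010  101011  110110(✓)  110111(✓)  111111(✓)
size-2^1 implicants → 0-0001  0-1010  00-001  01-000  01-011  0100-1  01000-  0110-0  01101-  11-111  11011-
Unchecked terms (primes): 0-0001, 0-1010, 00-001, 01-000, 01-011, 0100-1, 01000-, 0110-0, 01101-, 100010, 101011, 11-111, 11011-
Minterm coverage:
  m1 ⊆ 0-0001,00-001
  m9 ⊆ 00-001 [E]
  m10 ⊆ 0-1010 [E]
  m16 ⊆ 01-000,01000-
  m19 ⊆ 01-011,0100-1
  m24 ⊆ 01-000,0110-0
  m26 ⊆ 0-1010,0110-0,01101-
  m27 ⊆ 01-011,01101-
  m34 ⊆ 100010 [E]
  m43 ⊆ 101011 [E]
  m54 ⊆ 11011- [E]
  m55 ⊆ 11-111,11011-
  m63 ⊆ 11-111 [E]
E = {0-1010, 00-001, 100010, 101011, 11-111, 11011-}

YES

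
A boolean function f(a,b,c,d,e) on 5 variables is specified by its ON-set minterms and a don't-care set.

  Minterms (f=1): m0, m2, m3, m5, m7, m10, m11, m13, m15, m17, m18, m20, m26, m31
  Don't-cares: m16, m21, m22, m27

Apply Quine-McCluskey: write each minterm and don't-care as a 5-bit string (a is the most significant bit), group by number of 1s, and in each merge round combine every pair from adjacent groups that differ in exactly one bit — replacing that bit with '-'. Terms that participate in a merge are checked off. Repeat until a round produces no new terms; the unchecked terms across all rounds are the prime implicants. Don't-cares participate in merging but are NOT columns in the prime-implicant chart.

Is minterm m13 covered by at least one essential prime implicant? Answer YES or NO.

[col 0] 00000*, 00010*, 00011*, 00101*, 00111*, 01010*, 01011*, 01101*, 01111*, 10000*, 10001*, 10010*, 10100*, 10101*, 10110*, 11010*, 11011*, 11111*
[col 1] -0000*, -0010*, -0101, -1010*, -1011*, -1111*, 0-010*, 0-011*, 0-101*, 0-111*, 00-11*, 000-0*, 0001-*, 001-1*, 01-11*, 0101-*, 011-1*, 1-010*, 10-00*, 10-01*, 10-10*, 100-0*, 1000-*, 101-0*, 1010-*, 11-11*, 1101-*
[col 2] --010, -00-0, -1-11, -101-, 0--11, 0-01-, 0-1-1, 10--0, 10-0-
Prime implicants: --010, -00-0, -0101, -1-11, -101-, 0--11, 0-01-, 0-1-1, 10--0, 10-0-
PI chart (minterm → PIs covering it):
  0 | -00-0  (sole → essential)
  2 | --010,-00-0,0-01-
  3 | 0--11,0-01-
  5 | -0101,0-1-1
  7 | 0--11,0-1-1
  10 | --010,-101-,0-01-
  11 | -1-11,-101-,0--11,0-01-
  13 | 0-1-1  (sole → essential)
  15 | -1-11,0--11,0-1-1
  17 | 10-0-  (sole → essential)
  18 | --010,-00-0,10--0
  20 | 10--0,10-0-
  26 | --010,-101-
  31 | -1-11  (sole → essential)
Essential prime implicants: -00-0, -1-11, 0-1-1, 10-0-

YES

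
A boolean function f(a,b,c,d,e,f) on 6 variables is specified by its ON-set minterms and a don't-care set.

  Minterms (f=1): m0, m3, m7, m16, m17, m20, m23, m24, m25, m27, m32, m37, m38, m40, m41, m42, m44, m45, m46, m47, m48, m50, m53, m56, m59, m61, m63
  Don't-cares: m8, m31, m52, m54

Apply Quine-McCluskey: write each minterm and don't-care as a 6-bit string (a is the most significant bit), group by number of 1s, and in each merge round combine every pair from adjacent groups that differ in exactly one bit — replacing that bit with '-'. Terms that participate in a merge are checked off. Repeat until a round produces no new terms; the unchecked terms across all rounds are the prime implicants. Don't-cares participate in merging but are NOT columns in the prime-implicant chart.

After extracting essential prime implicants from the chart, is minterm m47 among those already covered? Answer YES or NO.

NO

size-2^0 implicants → 000000(✓)  000011(✓)  000111(✓)  001000(✓)  010000(✓)  010001(✓)  010100(✓)  010111(✓)  011000(✓)  011001(✓)  011011(✓)  011111(✓)  100000(✓)  100101(✓)  100110(✓)  101000(✓)  101001(✓)  101010(✓)  101100(✓)  101101(✓)  101110(✓)  101111(✓)  110000(✓)  110010(✓)  110100(✓)  110101(✓)  110110(✓)  111000(✓)  111011(✓)  111101(✓)  111111(✓)
size-2^1 implicants → -00000(✓)  -01000(✓)  -10000(✓)  -10100(✓)  -11000(✓)  -11011(✓)  -11111(✓)  0-0000(✓)  0-0111  0-1000(✓)  00-000(✓)  000-11  01-000(✓)  01-001(✓)  01-111  010-00(✓)  01000-(✓)  011-11(✓)  0110-1  01100-(✓)  1-0000(✓)  1-0101(✓)  1-0110  1-1000(✓)  1-1101(✓)  1-1111(✓)  10-000(✓)  10-101(✓)  10-110  101-00(✓)  101-01(✓)  101-10(✓)  1010-0(✓)  10100-(✓)  1011-0(✓)  1011-1(✓)  10110-(✓)  10111-(✓)  11-000(✓)  11-101(✓)  110-00(✓)  110-10(✓)  1100-0(✓)  1101-0(✓)  11010-  111-11(✓)  1111-1(✓)
size-2^2 implicants → --0000(✓)  --1000(✓)  -0-000(✓)  -1-000(✓)  -10-00  -11-11  0--000(✓)  01-00-  1--000(✓)  1--101  1-11-1  101--0  101-0-  1011--  110--0
size-2^3 implicants → ---000
Unchecked terms (primes): ---000, -10-00, -11-11, 0-0111, 000-11, 01-00-, 01-111, 0110-1, 1--101, 1-0110, 1-11-1, 10-110, 101--0, 101-0-, 1011--, 110--0, 11010-
Minterm coverage:
  m0 ⊆ ---000 [E]
  m3 ⊆ 000-11 [E]
  m7 ⊆ 0-0111,000-11
  m16 ⊆ ---000,-10-00,01-00-
  m17 ⊆ 01-00- [E]
  m20 ⊆ -10-00 [E]
  m23 ⊆ 0-0111,01-111
  m24 ⊆ ---000,01-00-
  m25 ⊆ 01-00-,0110-1
  m27 ⊆ -11-11,0110-1
  m32 ⊆ ---000 [E]
  m37 ⊆ 1--101 [E]
  m38 ⊆ 1-0110,10-110
  m40 ⊆ ---000,101--0,101-0-
  m41 ⊆ 101-0- [E]
  m42 ⊆ 101--0 [E]
  m44 ⊆ 101--0,101-0-,1011--
  m45 ⊆ 1--101,1-11-1,101-0-,1011--
  m46 ⊆ 10-110,101--0,1011--
  m47 ⊆ 1-11-1,1011--
  m48 ⊆ ---000,-10-00,110--0
  m50 ⊆ 110--0 [E]
  m53 ⊆ 1--101,11010-
  m56 ⊆ ---000 [E]
  m59 ⊆ -11-11 [E]
  m61 ⊆ 1--101,1-11-1
  m63 ⊆ -11-11,1-11-1
E = {---000, -10-00, -11-11, 000-11, 01-00-, 1--101, 101--0, 101-0-, 110--0}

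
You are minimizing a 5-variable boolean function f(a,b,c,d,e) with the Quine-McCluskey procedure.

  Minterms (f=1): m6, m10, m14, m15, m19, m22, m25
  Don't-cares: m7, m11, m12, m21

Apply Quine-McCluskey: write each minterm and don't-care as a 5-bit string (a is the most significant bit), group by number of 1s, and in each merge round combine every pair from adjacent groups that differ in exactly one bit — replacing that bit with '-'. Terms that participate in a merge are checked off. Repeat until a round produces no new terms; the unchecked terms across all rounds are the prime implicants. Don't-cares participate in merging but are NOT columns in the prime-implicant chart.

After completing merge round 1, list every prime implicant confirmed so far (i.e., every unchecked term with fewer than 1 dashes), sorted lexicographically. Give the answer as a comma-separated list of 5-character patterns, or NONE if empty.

10011, 10101, 11001

size-2^0 implicants → 00110(✓)  00111(✓)  01010(✓)  01011(✓)  01100(✓)  01110(✓)  01111(✓)  10011  10101  10110(✓)  11001
size-2^1 implicants → -0110  0-110(✓)  0-111(✓)  0011-(✓)  01-10(✓)  01-11(✓)  0101-(✓)  011-0  0111-(✓)
size-2^2 implicants → 0-11-  01-1-
Unchecked terms (primes): -0110, 0-11-, 01-1-, 011-0, 10011, 10101, 11001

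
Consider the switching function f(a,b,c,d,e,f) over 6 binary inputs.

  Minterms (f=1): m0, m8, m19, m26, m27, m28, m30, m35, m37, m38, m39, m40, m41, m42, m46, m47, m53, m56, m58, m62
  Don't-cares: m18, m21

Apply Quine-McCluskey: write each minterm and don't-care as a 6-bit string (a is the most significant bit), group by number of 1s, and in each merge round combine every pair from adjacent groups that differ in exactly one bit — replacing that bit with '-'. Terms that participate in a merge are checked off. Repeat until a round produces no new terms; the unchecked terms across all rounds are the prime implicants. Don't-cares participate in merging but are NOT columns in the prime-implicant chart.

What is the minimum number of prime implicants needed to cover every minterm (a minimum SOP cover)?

9

[col 0] 000000*, 001000*, 010010*, 010011*, 010101*, 011010*, 011011*, 011100*, 011110*, 100011*, 100101*, 100110*, 100111*, 101000*, 101001*, 101010*, 101110*, 101111*, 110101*, 111000*, 111010*, 111110*
[col 1] -01000, -10101, -11010*, -11110*, 00-000, 01-010*, 01-011*, 01001-*, 011-10*, 01101-*, 0111-0, 1-0101, 1-1000*, 1-1010*, 1-1110*, 10-110*, 10-111*, 100-11, 1001-1, 10011-*, 101-10*, 1010-0*, 10100-, 10111-*, 111-10*, 1110-0*
[col 2] -11-10, 01-01-, 1-1-10, 1-10-0, 10-11-
Prime implicants: -01000, -10101, -11-10, 00-000, 01-01-, 0111-0, 1-0101, 1-1-10, 1-10-0, 10-11-, 100-11, 1001-1, 10100-
PI chart (minterm → PIs covering it):
  0 | 00-000  (sole → essential)
  8 | -01000,00-000
  19 | 01-01-  (sole → essential)
  26 | -11-10,01-01-
  27 | 01-01-  (sole → essential)
  28 | 0111-0  (sole → essential)
  30 | -11-10,0111-0
  35 | 100-11  (sole → essential)
  37 | 1-0101,1001-1
  38 | 10-11-  (sole → essential)
  39 | 10-11-,100-11,1001-1
  40 | -01000,1-10-0,10100-
  41 | 10100-  (sole → essential)
  42 | 1-1-10,1-10-0
  46 | 1-1-10,10-11-
  47 | 10-11-  (sole → essential)
  53 | -10101,1-0101
  56 | 1-10-0  (sole → essential)
  58 | -11-10,1-1-10,1-10-0
  62 | -11-10,1-1-10
Essential prime implicants: 00-000, 01-01-, 0111-0, 1-10-0, 10-11-, 100-11, 10100-
Petrick residual → -11-10, 1-0101
Minimum SOP uses 9 PIs: bcef' + a'b'd'e'f' + a'bd'e + a'bcdf' + ac'de'f + acd'f' + ab'de + ab'c'ef + ab'cd'e'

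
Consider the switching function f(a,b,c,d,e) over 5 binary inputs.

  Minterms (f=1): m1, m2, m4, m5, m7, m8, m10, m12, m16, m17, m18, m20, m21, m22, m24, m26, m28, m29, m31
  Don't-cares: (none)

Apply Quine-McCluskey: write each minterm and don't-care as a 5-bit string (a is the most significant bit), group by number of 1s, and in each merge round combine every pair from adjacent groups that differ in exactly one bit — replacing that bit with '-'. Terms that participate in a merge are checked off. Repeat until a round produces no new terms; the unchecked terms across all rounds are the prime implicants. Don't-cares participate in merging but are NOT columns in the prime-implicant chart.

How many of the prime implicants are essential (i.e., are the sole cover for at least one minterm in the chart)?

5

size-2^0 implicants → 00001(✓)  00010(✓)  00100(✓)  00101(✓)  00111(✓)  01000(✓)  01010(✓)  01100(✓)  10000(✓)  10001(✓)  10010(✓)  10100(✓)  10101(✓)  10110(✓)  11000(✓)  11010(✓)  11100(✓)  11101(✓)  11111(✓)
size-2^1 implicants → -0001(✓)  -0010(✓)  -0100(✓)  -0101(✓)  -1000(✓)  -1010(✓)  -1100(✓)  0-010(✓)  0-100(✓)  00-01(✓)  001-1  0010-(✓)  01-00(✓)  010-0(✓)  1-000(✓)  1-010(✓)  1-100(✓)  1-101(✓)  10-00(✓)  10-01(✓)  10-10(✓)  100-0(✓)  1000-(✓)  101-0(✓)  1010-(✓)  11-00(✓)  110-0(✓)  111-1  1110-(✓)
size-2^2 implicants → --010  --100  -0-01  -010-  -1-00  -10-0  1--00  1-0-0  1-10-  10--0  10-0-
Unchecked terms (primes): --010, --100, -0-01, -010-, -1-00, -10-0, 001-1, 1--00, 1-0-0, 1-10-, 10--0, 10-0-, 111-1
Minterm coverage:
  m1 ⊆ -0-01 [E]
  m2 ⊆ --010 [E]
  m4 ⊆ --100,-010-
  m5 ⊆ -0-01,-010-,001-1
  m7 ⊆ 001-1 [E]
  m8 ⊆ -1-00,-10-0
  m10 ⊆ --010,-10-0
  m12 ⊆ --100,-1-00
  m16 ⊆ 1--00,1-0-0,10--0,10-0-
  m17 ⊆ -0-01,10-0-
  m18 ⊆ --010,1-0-0,10--0
  m20 ⊆ --100,-010-,1--00,1-10-,10--0,10-0-
  m21 ⊆ -0-01,-010-,1-10-,10-0-
  m22 ⊆ 10--0 [E]
  m24 ⊆ -1-00,-10-0,1--00,1-0-0
  m26 ⊆ --010,-10-0,1-0-0
  m28 ⊆ --100,-1-00,1--00,1-10-
  m29 ⊆ 1-10-,111-1
  m31 ⊆ 111-1 [E]
E = {--010, -0-01, 001-1, 10--0, 111-1}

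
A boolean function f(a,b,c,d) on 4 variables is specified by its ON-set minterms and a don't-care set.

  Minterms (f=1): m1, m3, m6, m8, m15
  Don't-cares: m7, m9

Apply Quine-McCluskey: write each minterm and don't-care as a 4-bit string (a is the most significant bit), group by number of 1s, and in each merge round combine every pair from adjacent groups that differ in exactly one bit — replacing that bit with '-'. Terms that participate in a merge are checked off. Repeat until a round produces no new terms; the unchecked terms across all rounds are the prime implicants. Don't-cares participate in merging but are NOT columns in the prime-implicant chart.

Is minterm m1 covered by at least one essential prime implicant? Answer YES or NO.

NO

size-2^0 implicants → 0001(✓)  0011(✓)  0110(✓)  0111(✓)  1000(✓)  1001(✓)  1111(✓)
size-2^1 implicants → -001  -111  0-11  00-1  011-  100-
Unchecked terms (primes): -001, -111, 0-11, 00-1, 011-, 100-
Minterm coverage:
  m1 ⊆ -001,00-1
  m3 ⊆ 0-11,00-1
  m6 ⊆ 011- [E]
  m8 ⊆ 100- [E]
  m15 ⊆ -111 [E]
E = {-111, 011-, 100-}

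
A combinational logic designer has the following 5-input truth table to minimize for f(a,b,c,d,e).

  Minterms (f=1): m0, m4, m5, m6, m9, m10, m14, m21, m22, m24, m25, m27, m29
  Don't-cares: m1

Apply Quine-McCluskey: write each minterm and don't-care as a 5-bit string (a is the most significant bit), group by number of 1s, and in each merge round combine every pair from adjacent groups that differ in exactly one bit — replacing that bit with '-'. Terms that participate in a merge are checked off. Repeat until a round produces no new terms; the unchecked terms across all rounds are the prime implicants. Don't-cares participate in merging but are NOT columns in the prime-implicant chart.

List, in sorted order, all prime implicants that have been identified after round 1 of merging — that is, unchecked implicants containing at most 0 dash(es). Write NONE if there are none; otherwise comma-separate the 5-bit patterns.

NONE

size-2^0 implicants → 00000(✓)  00001(✓)  00100(✓)  00101(✓)  00110(✓)  01001(✓)  01010(✓)  01110(✓)  10101(✓)  10110(✓)  11000(✓)  11001(✓)  11011(✓)  11101(✓)
size-2^1 implicants → -0101  -0110  -1001  0-001  0-110  00-00(✓)  00-01(✓)  0000-(✓)  001-0  0010-(✓)  01-10  1-101  11-01  110-1  1100-
size-2^2 implicants → 00-0-
Unchecked terms (primes): -0101, -0110, -1001, 0-001, 0-110, 00-0-, 001-0, 01-10, 1-101, 11-01, 110-1, 1100-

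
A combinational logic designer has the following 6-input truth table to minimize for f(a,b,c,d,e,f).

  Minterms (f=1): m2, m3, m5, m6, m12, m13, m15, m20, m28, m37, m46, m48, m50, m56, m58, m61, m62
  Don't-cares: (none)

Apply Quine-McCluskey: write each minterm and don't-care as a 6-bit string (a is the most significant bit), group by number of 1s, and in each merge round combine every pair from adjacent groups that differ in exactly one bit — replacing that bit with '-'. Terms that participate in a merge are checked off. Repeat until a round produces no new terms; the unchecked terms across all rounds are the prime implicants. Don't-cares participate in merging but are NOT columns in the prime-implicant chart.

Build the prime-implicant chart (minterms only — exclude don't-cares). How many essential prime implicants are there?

8

[col 0] 000010*, 000011*, 000101*, 000110*, 001100*, 001101*, 001111*, 010100*, 011100*, 100101*, 101110*, 110000*, 110010*, 111000*, 111010*, 111101, 111110*
[col 1] -00101, 0-1100, 00-101, 000-10, 00001-, 0011-1, 00110-, 01-100, 1-1110, 11-000*, 11-010*, 1100-0*, 111-10, 1110-0*
[col 2] 11-0-0
Prime implicants: -00101, 0-1100, 00-101, 000-10, 00001-, 0011-1, 00110-, 01-100, 1-1110, 11-0-0, 111-10, 111101
PI chart (minterm → PIs covering it):
  2 | 000-10,00001-
  3 | 00001-  (sole → essential)
  5 | -00101,00-101
  6 | 000-10  (sole → essential)
  12 | 0-1100,00110-
  13 | 00-101,0011-1,00110-
  15 | 0011-1  (sole → essential)
  20 | 01-100  (sole → essential)
  28 | 0-1100,01-100
  37 | -00101  (sole → essential)
  46 | 1-1110  (sole → essential)
  48 | 11-0-0  (sole → essential)
  50 | 11-0-0  (sole → essential)
  56 | 11-0-0  (sole → essential)
  58 | 11-0-0,111-10
  61 | 111101  (sole → essential)
  62 | 1-1110,111-10
Essential prime implicants: -00101, 000-10, 00001-, 0011-1, 01-100, 1-1110, 11-0-0, 111101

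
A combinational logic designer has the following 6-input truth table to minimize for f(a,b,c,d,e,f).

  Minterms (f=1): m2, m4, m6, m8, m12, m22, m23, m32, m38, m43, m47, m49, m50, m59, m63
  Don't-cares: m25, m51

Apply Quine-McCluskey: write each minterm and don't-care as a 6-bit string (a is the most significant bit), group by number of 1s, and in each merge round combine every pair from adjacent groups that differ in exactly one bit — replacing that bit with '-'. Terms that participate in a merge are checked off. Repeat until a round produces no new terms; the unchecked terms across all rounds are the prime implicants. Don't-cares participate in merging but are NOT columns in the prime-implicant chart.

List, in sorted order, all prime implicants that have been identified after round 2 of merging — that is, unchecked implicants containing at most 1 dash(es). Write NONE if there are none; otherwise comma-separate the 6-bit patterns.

-00110, 0-0110, 00-100, 000-10, 0001-0, 001-00, 01011-, 011001, 100000, 11-011, 1100-1, 11001-

[col 0] 000010*, 000100*, 000110*, 001000*, 001100*, 010110*, 010111*, 011001, 100000, 100110*, 101011*, 101111*, 110001*, 110010*, 110011*, 111011*, 111111*
[col 1] -00110, 0-0110, 00-100, 000-10, 0001-0, 001-00, 01011-, 1-1011*, 1-1111*, 101-11*, 11-011, 1100-1, 11001-, 111-11*
[col 2] 1-1-11
Prime implicants: -00110, 0-0110, 00-100, 000-10, 0001-0, 001-00, 01011-, 011001, 1-1-11, 100000, 11-011, 1100-1, 11001-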